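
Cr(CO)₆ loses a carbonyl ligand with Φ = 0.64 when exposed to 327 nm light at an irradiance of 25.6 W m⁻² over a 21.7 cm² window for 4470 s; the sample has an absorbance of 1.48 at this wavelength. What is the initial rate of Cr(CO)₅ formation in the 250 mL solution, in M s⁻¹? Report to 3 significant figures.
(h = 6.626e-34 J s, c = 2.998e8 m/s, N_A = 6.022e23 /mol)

3.76e-7 M s⁻¹

Photon energy at 327 nm: hc/λ = (6.626e-34)(2.998e8)/(327e-9) = 6.075e-19 J.
Energy delivered: (25.6 W m⁻²)(21.7e-4 m²)(4470 s) = 248.3 J.
Photons incident: 248.3 / 6.075e-19 = 4.087e20, i.e. 4.087e20/6.022e23 = 6.787e-4 mol.
Fraction absorbed: 1 − 10^(−1.48) = 0.9669.
Photons absorbed: 0.9669 × 6.787e-4 = 6.562e-4 mol.
Product formed: 0.64 × 6.562e-4 = 4.200e-4 mol.
Rate: 4.200e-4 mol / (4470 s × 0.25 L) = 3.76e-7 M s⁻¹.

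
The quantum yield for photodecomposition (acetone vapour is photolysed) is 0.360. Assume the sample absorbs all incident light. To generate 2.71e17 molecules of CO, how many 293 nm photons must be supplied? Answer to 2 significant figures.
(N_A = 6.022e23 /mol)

Product: 2.71e17 / 6.022e23 = 4.500e-7 mol.
Photons that must be absorbed: 4.500e-7 / 0.360 = 1.250e-6 mol.
Photon count: 1.250e-6 × 6.022e23 = 7.5e17.

7.5e17 photons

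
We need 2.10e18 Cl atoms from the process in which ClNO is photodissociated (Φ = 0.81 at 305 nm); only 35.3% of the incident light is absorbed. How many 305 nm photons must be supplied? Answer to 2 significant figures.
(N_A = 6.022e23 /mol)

7.3e18 photons

Product: 2.10e18 / 6.022e23 = 3.487e-6 mol.
Photons that must be absorbed: 3.487e-6 / 0.81 = 4.305e-6 mol.
Incident photons needed: 4.305e-6 / 0.353 = 1.220e-5 mol.
Photon count: 1.220e-5 × 6.022e23 = 7.3e18.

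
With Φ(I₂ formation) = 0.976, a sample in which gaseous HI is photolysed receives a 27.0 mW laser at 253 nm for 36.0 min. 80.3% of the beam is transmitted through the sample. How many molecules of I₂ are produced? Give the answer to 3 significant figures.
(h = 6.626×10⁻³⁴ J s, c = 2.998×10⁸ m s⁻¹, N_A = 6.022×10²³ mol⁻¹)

Photon energy at 253 nm: hc/λ = (6.626×10⁻³⁴)(2.998×10⁸)/(253×10⁻⁹) = 7.852×10⁻¹⁹ J.
Energy delivered: (27.0 mW)(2160 s) = 58.32 J.
Photons incident: 58.32 / 7.852×10⁻¹⁹ = 7.427×10¹⁹, i.e. 7.427×10¹⁹/6.022×10²³ = 1.233×10⁻⁴ mol.
Fraction absorbed: 1 − 80.3/100 = 0.1970.
Photons absorbed: 0.1970 × 1.233×10⁻⁴ = 2.429×10⁻⁵ mol.
Product: Φ × n_abs = 0.976 × 2.429×10⁻⁵ = 2.371×10⁻⁵ mol.
As a count: 2.371×10⁻⁵ × 6.022×10²³ = 1.43×10¹⁹.

1.43×10¹⁹ molecules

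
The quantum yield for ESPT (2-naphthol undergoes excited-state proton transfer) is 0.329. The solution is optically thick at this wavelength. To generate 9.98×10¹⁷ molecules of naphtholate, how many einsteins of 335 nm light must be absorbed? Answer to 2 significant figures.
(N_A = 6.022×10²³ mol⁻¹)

Product: 9.98×10¹⁷ / 6.022×10²³ = 1.657×10⁻⁶ mol.
Photons that must be absorbed: 1.657×10⁻⁶ / 0.329 = 5.036×10⁻⁶ mol.

5.0×10⁻⁶ einstein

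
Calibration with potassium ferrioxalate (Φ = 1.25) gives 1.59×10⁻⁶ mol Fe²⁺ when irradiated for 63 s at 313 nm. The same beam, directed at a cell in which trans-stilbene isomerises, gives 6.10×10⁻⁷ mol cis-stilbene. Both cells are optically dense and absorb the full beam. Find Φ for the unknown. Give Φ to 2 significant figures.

Photons absorbed by the actinometer: 1.59×10⁻⁶ / 1.25 = 1.272×10⁻⁶ mol.
Φ(unknown) = 6.10×10⁻⁷ / 1.272×10⁻⁶ = 0.48.

Φ = 0.48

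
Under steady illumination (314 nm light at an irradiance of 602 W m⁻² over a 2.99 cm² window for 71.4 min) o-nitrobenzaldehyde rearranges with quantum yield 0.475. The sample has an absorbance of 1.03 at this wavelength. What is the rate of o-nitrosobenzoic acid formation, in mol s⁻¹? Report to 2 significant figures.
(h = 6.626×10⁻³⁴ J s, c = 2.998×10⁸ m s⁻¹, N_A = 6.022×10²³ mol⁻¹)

2.0×10⁻⁷ mol s⁻¹

Photon energy at 314 nm: hc/λ = (6.626×10⁻³⁴)(2.998×10⁸)/(314×10⁻⁹) = 6.326×10⁻¹⁹ J.
Energy delivered: (602 W m⁻²)(2.99×10⁻⁴ m²)(4284 s) = 771.1 J.
Photons incident: 771.1 / 6.326×10⁻¹⁹ = 1.219×10²¹, i.e. 1.219×10²¹/6.022×10²³ = 0.002024 mol.
Fraction absorbed: 1 − 10^(−1.03) = 0.9067.
Photons absorbed: 0.9067 × 0.002024 = 0.001835 mol.
Product formed: 0.475 × 0.001835 = 8.716×10⁻⁴ mol.
Rate: 8.716×10⁻⁴ / 4284 s = 2.0×10⁻⁷ mol s⁻¹.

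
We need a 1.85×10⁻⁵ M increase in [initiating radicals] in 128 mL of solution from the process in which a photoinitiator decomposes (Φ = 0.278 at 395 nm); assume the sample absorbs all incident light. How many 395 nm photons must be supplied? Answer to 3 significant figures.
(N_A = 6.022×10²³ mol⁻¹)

5.13×10¹⁸ photons

Product: (1.85×10⁻⁵ M)(0.128 L) = 2.368×10⁻⁶ mol.
Photons that must be absorbed: 2.368×10⁻⁶ / 0.278 = 8.518×10⁻⁶ mol.
Photon count: 8.518×10⁻⁶ × 6.022×10²³ = 5.13×10¹⁸.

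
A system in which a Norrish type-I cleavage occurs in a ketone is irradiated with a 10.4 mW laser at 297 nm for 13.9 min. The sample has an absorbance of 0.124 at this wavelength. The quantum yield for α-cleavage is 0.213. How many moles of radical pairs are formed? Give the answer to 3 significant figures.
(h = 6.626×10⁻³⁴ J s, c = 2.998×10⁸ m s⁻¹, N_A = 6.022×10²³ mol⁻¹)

Photon energy at 297 nm: hc/λ = (6.626×10⁻³⁴)(2.998×10⁸)/(297×10⁻⁹) = 6.688×10⁻¹⁹ J.
Energy delivered: (10.4 mW)(834 s) = 8.674 J.
Photons incident: 8.674 / 6.688×10⁻¹⁹ = 1.297×10¹⁹, i.e. 1.297×10¹⁹/6.022×10²³ = 2.154×10⁻⁵ mol.
Fraction absorbed: 1 − 10^(−0.124) = 0.2484.
Photons absorbed: 0.2484 × 2.154×10⁻⁵ = 5.351×10⁻⁶ mol.
Product: Φ × n_abs = 0.213 × 5.351×10⁻⁶ = 1.140×10⁻⁶ mol.

1.14×10⁻⁶ mol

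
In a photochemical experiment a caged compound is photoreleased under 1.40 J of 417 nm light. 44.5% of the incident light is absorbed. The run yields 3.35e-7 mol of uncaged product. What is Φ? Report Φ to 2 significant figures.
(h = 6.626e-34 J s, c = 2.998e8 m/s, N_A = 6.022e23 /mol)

Φ = 0.15

Photon energy at 417 nm: hc/λ = (6.626e-34)(2.998e8)/(417e-9) = 4.764e-19 J.
Photons incident: 1.40 / 4.764e-19 = 2.939e18, i.e. 2.939e18/6.022e23 = 4.880e-6 mol.
Photons absorbed: 0.445 × 4.880e-6 = 2.172e-6 mol.
Φ = 3.35e-7 mol / 2.172e-6 mol photons = 0.15.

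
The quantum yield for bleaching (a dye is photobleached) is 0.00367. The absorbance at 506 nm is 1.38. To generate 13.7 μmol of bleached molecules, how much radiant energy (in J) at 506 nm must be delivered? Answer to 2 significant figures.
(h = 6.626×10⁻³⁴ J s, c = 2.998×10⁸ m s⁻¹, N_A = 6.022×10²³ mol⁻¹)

Product: 13.7 μmol = 1.37×10⁻⁵ mol.
Photons that must be absorbed: 1.37×10⁻⁵ / 0.00367 = 0.003733 mol.
Fraction absorbed: 1 − 10^(−1.38) = 0.9583.
Incident photons needed: 0.003733 / 0.9583 = 0.003895 mol.
Photon energy: hc/λ = 3.926×10⁻¹⁹ J; per mole, 2.364×10⁵ J mol⁻¹.
Energy required: 0.003895 × 2.364×10⁵ = 920 J.

920 J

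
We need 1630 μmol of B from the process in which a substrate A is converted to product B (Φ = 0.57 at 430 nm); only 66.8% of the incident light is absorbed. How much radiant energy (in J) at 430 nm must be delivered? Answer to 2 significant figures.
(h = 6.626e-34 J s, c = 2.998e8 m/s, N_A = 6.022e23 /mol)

1200 J

Product: 1630 μmol = 0.00163 mol.
Photons that must be absorbed: 0.00163 / 0.57 = 0.002860 mol.
Incident photons needed: 0.002860 / 0.668 = 0.004281 mol.
Photon energy: hc/λ = 4.620e-19 J; per mole, 2.782e5 J mol⁻¹.
Energy required: 0.004281 × 2.782e5 = 1200 J.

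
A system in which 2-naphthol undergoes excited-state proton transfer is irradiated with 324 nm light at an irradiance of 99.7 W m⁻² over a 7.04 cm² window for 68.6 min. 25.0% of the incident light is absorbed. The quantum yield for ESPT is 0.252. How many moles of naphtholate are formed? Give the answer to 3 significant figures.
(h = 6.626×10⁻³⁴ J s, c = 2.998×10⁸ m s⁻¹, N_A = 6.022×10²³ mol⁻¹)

4.93×10⁻⁵ mol

Photon energy at 324 nm: hc/λ = (6.626×10⁻³⁴)(2.998×10⁸)/(324×10⁻⁹) = 6.131×10⁻¹⁹ J.
Energy delivered: (99.7 W m⁻²)(7.04×10⁻⁴ m²)(4116 s) = 288.9 J.
Photons incident: 288.9 / 6.131×10⁻¹⁹ = 4.712×10²⁰, i.e. 4.712×10²⁰/6.022×10²³ = 7.825×10⁻⁴ mol.
Photons absorbed: 0.250 × 7.825×10⁻⁴ = 1.956×10⁻⁴ mol.
Product: Φ × n_abs = 0.252 × 1.956×10⁻⁴ = 4.929×10⁻⁵ mol.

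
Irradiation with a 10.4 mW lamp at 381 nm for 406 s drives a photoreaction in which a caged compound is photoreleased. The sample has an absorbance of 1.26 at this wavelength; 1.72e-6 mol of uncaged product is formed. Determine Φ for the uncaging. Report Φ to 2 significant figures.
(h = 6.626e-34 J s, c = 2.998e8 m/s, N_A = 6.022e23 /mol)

Φ = 0.14

Photon energy at 381 nm: hc/λ = (6.626e-34)(2.998e8)/(381e-9) = 5.214e-19 J.
Energy delivered: (10.4 mW)(406 s) = 4.222 J.
Photons incident: 4.222 / 5.214e-19 = 8.097e18, i.e. 8.097e18/6.022e23 = 1.345e-5 mol.
Fraction absorbed: 1 − 10^(−1.26) = 0.9450.
Photons absorbed: 0.9450 × 1.345e-5 = 1.271e-5 mol.
Φ = 1.72e-6 mol / 1.271e-5 mol photons = 0.14.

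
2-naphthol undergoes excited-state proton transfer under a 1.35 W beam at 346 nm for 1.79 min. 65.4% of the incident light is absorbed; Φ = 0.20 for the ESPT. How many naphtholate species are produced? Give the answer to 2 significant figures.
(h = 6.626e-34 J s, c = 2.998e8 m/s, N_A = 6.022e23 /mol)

Photon energy at 346 nm: hc/λ = (6.626e-34)(2.998e8)/(346e-9) = 5.741e-19 J.
Energy delivered: (1.35 W)(107.4 s) = 145.0 J.
Photons incident: 145.0 / 5.741e-19 = 2.526e20, i.e. 2.526e20/6.022e23 = 4.195e-4 mol.
Photons absorbed: 0.654 × 4.195e-4 = 2.744e-4 mol.
Product: Φ × n_abs = 0.20 × 2.744e-4 = 5.488e-5 mol.
As a count: 5.488e-5 × 6.022e23 = 3.3e19.

3.3e19 species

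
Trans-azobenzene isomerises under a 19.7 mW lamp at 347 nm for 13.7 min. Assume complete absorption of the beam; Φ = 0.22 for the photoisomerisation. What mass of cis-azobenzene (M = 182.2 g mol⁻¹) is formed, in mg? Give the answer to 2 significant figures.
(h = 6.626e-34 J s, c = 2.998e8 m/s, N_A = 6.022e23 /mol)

Photon energy at 347 nm: hc/λ = (6.626e-34)(2.998e8)/(347e-9) = 5.725e-19 J.
Energy delivered: (19.7 mW)(822 s) = 16.19 J.
Photons incident: 16.19 / 5.725e-19 = 2.828e19, i.e. 2.828e19/6.022e23 = 4.696e-5 mol.
Product: Φ × n_abs = 0.22 × 4.696e-5 = 1.033e-5 mol.
Mass: 1.033e-5 × 182.2 = 0.001882 g = 1.9 mg.

1.9 mg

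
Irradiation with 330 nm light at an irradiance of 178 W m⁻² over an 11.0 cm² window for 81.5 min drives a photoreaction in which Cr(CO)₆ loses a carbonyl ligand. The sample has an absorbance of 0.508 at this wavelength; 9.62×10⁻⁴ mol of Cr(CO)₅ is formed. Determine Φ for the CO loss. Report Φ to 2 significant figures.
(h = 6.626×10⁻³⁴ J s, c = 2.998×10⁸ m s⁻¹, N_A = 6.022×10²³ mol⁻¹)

Photon energy at 330 nm: hc/λ = (6.626×10⁻³⁴)(2.998×10⁸)/(330×10⁻⁹) = 6.020×10⁻¹⁹ J.
Energy delivered: (178 W m⁻²)(11.0×10⁻⁴ m²)(4890 s) = 957.5 J.
Photons incident: 957.5 / 6.020×10⁻¹⁹ = 1.591×10²¹, i.e. 1.591×10²¹/6.022×10²³ = 0.002642 mol.
Fraction absorbed: 1 − 10^(−0.508) = 0.6895.
Photons absorbed: 0.6895 × 0.002642 = 0.001822 mol.
Φ = 9.62×10⁻⁴ mol / 0.001822 mol photons = 0.53.

Φ = 0.53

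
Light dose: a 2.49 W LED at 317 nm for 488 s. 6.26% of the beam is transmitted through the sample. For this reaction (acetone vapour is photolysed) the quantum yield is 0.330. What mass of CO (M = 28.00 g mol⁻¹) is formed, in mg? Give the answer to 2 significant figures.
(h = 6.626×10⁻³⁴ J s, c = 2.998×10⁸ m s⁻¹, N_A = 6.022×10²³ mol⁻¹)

Photon energy at 317 nm: hc/λ = (6.626×10⁻³⁴)(2.998×10⁸)/(317×10⁻⁹) = 6.266×10⁻¹⁹ J.
Energy delivered: (2.49 W)(488 s) = 1215 J.
Photons incident: 1215 / 6.266×10⁻¹⁹ = 1.939×10²¹, i.e. 1.939×10²¹/6.022×10²³ = 0.003220 mol.
Fraction absorbed: 1 − 6.26/100 = 0.9374.
Photons absorbed: 0.9374 × 0.003220 = 0.003018 mol.
Product: Φ × n_abs = 0.330 × 0.003018 = 9.959×10⁻⁴ mol.
Mass: 9.959×10⁻⁴ × 28.00 = 0.02789 g = 28 mg.

28 mg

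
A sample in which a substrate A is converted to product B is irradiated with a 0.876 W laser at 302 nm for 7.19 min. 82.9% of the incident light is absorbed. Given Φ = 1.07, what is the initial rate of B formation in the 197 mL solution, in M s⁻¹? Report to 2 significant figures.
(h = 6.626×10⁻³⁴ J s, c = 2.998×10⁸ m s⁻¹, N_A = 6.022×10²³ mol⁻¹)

1.0×10⁻⁵ M s⁻¹

Photon energy at 302 nm: hc/λ = (6.626×10⁻³⁴)(2.998×10⁸)/(302×10⁻⁹) = 6.578×10⁻¹⁹ J.
Energy delivered: (0.876 W)(431.4 s) = 377.9 J.
Photons incident: 377.9 / 6.578×10⁻¹⁹ = 5.745×10²⁰, i.e. 5.745×10²⁰/6.022×10²³ = 9.540×10⁻⁴ mol.
Photons absorbed: 0.829 × 9.540×10⁻⁴ = 7.909×10⁻⁴ mol.
Product formed: 1.07 × 7.909×10⁻⁴ = 8.463×10⁻⁴ mol.
Rate: 8.463×10⁻⁴ mol / (431.4 s × 0.197 L) = 1.0×10⁻⁵ M s⁻¹.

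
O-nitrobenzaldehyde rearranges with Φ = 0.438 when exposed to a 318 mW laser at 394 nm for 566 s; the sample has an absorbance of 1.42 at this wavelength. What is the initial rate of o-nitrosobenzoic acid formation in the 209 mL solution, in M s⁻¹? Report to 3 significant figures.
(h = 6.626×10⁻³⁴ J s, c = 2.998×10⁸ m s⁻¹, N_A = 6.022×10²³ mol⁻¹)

2.11×10⁻⁶ M s⁻¹

Photon energy at 394 nm: hc/λ = (6.626×10⁻³⁴)(2.998×10⁸)/(394×10⁻⁹) = 5.042×10⁻¹⁹ J.
Energy delivered: (318 mW)(566 s) = 180.0 J.
Photons incident: 180.0 / 5.042×10⁻¹⁹ = 3.570×10²⁰, i.e. 3.570×10²⁰/6.022×10²³ = 5.928×10⁻⁴ mol.
Fraction absorbed: 1 − 10^(−1.42) = 0.9620.
Photons absorbed: 0.9620 × 5.928×10⁻⁴ = 5.703×10⁻⁴ mol.
Product formed: 0.438 × 5.703×10⁻⁴ = 2.498×10⁻⁴ mol.
Rate: 2.498×10⁻⁴ mol / (566 s × 0.209 L) = 2.11×10⁻⁶ M s⁻¹.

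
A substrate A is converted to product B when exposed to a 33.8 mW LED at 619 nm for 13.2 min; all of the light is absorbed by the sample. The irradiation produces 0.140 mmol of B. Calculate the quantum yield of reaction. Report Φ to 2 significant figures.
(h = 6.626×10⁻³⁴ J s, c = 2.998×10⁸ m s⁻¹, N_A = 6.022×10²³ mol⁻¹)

Product: 0.140 mmol = 1.40×10⁻⁴ mol.
Photon energy at 619 nm: hc/λ = (6.626×10⁻³⁴)(2.998×10⁸)/(619×10⁻⁹) = 3.209×10⁻¹⁹ J.
Energy delivered: (33.8 mW)(792 s) = 26.77 J.
Photons incident: 26.77 / 3.209×10⁻¹⁹ = 8.342×10¹⁹, i.e. 8.342×10¹⁹/6.022×10²³ = 1.385×10⁻⁴ mol.
Φ = 1.40×10⁻⁴ mol / 1.385×10⁻⁴ mol photons = 1.0.

Φ = 1.0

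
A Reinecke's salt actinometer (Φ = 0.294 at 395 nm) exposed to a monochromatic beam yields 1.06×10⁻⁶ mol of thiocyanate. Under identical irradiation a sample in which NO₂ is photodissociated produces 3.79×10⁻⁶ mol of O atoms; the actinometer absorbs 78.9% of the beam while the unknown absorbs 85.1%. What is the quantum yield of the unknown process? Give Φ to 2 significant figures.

Φ = 0.97

Photons absorbed by the actinometer: 1.06×10⁻⁶ / 0.294 = 3.605×10⁻⁶ mol.
Incident flux: 3.605×10⁻⁶ / 0.789 = 4.569×10⁻⁶ einstein.
Absorbed by unknown: 0.851 × 4.569×10⁻⁶ = 3.888×10⁻⁶ mol.
Φ(unknown) = 3.79×10⁻⁶ / 3.888×10⁻⁶ = 0.97.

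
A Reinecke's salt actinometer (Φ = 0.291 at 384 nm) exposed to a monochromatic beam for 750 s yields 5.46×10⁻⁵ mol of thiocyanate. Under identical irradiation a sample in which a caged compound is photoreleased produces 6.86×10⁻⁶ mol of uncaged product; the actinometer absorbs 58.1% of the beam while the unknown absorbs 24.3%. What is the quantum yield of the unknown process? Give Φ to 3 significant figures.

Photons absorbed by the actinometer: 5.46×10⁻⁵ / 0.291 = 1.876×10⁻⁴ mol.
Incident flux: 1.876×10⁻⁴ / 0.581 = 3.229×10⁻⁴ einstein.
Absorbed by unknown: 0.243 × 3.229×10⁻⁴ = 7.846×10⁻⁵ mol.
Φ(unknown) = 6.86×10⁻⁶ / 7.846×10⁻⁵ = 0.0874.

Φ = 0.0874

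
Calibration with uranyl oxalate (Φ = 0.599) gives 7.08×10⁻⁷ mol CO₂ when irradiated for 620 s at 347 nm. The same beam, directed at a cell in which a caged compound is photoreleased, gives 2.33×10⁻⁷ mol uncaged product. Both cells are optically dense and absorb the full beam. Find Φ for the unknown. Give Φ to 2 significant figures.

Φ = 0.20

Photons absorbed by the actinometer: 7.08×10⁻⁷ / 0.599 = 1.182×10⁻⁶ mol.
Φ(unknown) = 2.33×10⁻⁷ / 1.182×10⁻⁶ = 0.20.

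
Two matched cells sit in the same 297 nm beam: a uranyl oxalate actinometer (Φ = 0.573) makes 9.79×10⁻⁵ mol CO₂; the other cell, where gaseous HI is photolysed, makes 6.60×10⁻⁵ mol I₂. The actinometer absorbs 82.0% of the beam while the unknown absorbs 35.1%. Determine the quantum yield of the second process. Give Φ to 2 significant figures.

Φ = 0.90

Photons absorbed by the actinometer: 9.79×10⁻⁵ / 0.573 = 1.709×10⁻⁴ mol.
Incident flux: 1.709×10⁻⁴ / 0.820 = 2.084×10⁻⁴ einstein.
Absorbed by unknown: 0.351 × 2.084×10⁻⁴ = 7.315×10⁻⁵ mol.
Φ(unknown) = 6.60×10⁻⁵ / 7.315×10⁻⁵ = 0.90.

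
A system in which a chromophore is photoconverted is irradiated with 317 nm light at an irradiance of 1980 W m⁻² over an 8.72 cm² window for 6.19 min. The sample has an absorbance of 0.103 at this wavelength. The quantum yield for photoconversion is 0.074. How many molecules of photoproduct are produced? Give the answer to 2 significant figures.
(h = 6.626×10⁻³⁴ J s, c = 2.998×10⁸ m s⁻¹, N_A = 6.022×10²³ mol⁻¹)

1.6×10¹⁹ molecules

Photon energy at 317 nm: hc/λ = (6.626×10⁻³⁴)(2.998×10⁸)/(317×10⁻⁹) = 6.266×10⁻¹⁹ J.
Energy delivered: (1980 W m⁻²)(8.72×10⁻⁴ m²)(371.4 s) = 641.2 J.
Photons incident: 641.2 / 6.266×10⁻¹⁹ = 1.023×10²¹, i.e. 1.023×10²¹/6.022×10²³ = 0.001699 mol.
Fraction absorbed: 1 − 10^(−0.103) = 0.2111.
Photons absorbed: 0.2111 × 0.001699 = 3.587×10⁻⁴ mol.
Product: Φ × n_abs = 0.074 × 3.587×10⁻⁴ = 2.654×10⁻⁵ mol.
As a count: 2.654×10⁻⁵ × 6.022×10²³ = 1.6×10¹⁹.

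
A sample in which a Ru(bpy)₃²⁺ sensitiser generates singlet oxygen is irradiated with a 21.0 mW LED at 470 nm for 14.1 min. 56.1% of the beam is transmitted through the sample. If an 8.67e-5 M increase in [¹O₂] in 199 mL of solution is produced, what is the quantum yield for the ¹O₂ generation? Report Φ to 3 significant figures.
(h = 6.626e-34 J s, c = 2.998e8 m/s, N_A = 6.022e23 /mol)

Product: (8.67e-5 M)(0.199 L) = 1.725e-5 mol.
Photon energy at 470 nm: hc/λ = (6.626e-34)(2.998e8)/(470e-9) = 4.227e-19 J.
Energy delivered: (21.0 mW)(846 s) = 17.77 J.
Photons incident: 17.77 / 4.227e-19 = 4.204e19, i.e. 4.204e19/6.022e23 = 6.981e-5 mol.
Fraction absorbed: 1 − 56.1/100 = 0.4390.
Photons absorbed: 0.4390 × 6.981e-5 = 3.065e-5 mol.
Φ = 1.725e-5 mol / 3.065e-5 mol photons = 0.563.

Φ = 0.563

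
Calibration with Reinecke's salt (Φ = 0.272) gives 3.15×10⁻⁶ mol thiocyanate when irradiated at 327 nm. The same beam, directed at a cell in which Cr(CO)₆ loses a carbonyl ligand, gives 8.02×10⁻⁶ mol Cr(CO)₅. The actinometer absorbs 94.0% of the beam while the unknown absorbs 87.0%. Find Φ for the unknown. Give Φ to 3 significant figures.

Photons absorbed by the actinometer: 3.15×10⁻⁶ / 0.272 = 1.158×10⁻⁵ mol.
Incident flux: 1.158×10⁻⁵ / 0.940 = 1.232×10⁻⁵ einstein.
Absorbed by unknown: 0.870 × 1.232×10⁻⁵ = 1.072×10⁻⁵ mol.
Φ(unknown) = 8.02×10⁻⁶ / 1.072×10⁻⁵ = 0.748.

Φ = 0.748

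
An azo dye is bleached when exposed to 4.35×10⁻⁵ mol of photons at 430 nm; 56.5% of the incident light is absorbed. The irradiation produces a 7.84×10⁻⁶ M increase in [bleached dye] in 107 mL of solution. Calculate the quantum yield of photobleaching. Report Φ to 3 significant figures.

Φ = 0.0341

Product: (7.84×10⁻⁶ M)(0.107 L) = 8.389×10⁻⁷ mol.
Photons absorbed: 0.565 × 4.35×10⁻⁵ = 2.458×10⁻⁵ mol.
Φ = 8.389×10⁻⁷ mol / 2.458×10⁻⁵ mol photons = 0.0341.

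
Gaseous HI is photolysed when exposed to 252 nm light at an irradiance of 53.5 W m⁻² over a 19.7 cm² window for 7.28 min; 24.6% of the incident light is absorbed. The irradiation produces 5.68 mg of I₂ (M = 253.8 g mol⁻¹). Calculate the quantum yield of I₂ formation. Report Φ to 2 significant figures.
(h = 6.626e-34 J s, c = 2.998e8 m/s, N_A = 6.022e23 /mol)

Product: 5.68 mg / 253.8 g mol⁻¹ = 2.238e-5 mol.
Photon energy at 252 nm: hc/λ = (6.626e-34)(2.998e8)/(252e-9) = 7.883e-19 J.
Energy delivered: (53.5 W m⁻²)(19.7e-4 m²)(436.8 s) = 46.04 J.
Photons incident: 46.04 / 7.883e-19 = 5.840e19, i.e. 5.840e19/6.022e23 = 9.698e-5 mol.
Photons absorbed: 0.246 × 9.698e-5 = 2.386e-5 mol.
Φ = 2.238e-5 mol / 2.386e-5 mol photons = 0.94.

Φ = 0.94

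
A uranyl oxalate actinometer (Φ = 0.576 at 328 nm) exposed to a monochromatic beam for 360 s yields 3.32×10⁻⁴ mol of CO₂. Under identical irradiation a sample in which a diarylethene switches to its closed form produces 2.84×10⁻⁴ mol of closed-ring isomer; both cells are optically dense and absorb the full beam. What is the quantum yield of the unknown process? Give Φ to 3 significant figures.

Photons absorbed by the actinometer: 3.32×10⁻⁴ / 0.576 = 5.764×10⁻⁴ mol.
Φ(unknown) = 2.84×10⁻⁴ / 5.764×10⁻⁴ = 0.493.

Φ = 0.493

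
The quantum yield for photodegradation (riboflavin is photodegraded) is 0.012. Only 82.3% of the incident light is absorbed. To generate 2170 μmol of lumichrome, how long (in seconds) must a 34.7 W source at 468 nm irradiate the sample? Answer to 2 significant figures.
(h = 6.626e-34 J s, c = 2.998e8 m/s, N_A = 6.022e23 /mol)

Product: 2170 μmol = 0.00217 mol.
Photons that must be absorbed: 0.00217 / 0.012 = 0.1808 mol.
Incident photons needed: 0.1808 / 0.823 = 0.2197 mol.
Photon energy: hc/λ = 4.245e-19 J; per mole, 2.556e5 J mol⁻¹.
Energy required: 0.2197 × 2.556e5 = 5.616e4 J.
Time: 5.616e4 J / 34.7 W = 1600 s.

t ≈ 1600 s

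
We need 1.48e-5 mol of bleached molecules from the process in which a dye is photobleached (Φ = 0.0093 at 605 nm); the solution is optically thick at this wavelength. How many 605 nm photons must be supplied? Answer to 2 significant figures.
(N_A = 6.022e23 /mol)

Photons that must be absorbed: 1.48e-5 / 0.0093 = 0.001591 mol.
Photon count: 0.001591 × 6.022e23 = 9.6e20.

9.6e20 photons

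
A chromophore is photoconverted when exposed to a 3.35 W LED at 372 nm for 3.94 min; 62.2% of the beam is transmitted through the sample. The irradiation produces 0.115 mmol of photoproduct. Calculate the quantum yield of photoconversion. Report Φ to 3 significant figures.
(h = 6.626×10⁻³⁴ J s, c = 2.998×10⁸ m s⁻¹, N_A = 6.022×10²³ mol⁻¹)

Φ = 0.124

Product: 0.115 mmol = 1.15×10⁻⁴ mol.
Photon energy at 372 nm: hc/λ = (6.626×10⁻³⁴)(2.998×10⁸)/(372×10⁻⁹) = 5.340×10⁻¹⁹ J.
Energy delivered: (3.35 W)(236.4 s) = 791.9 J.
Photons incident: 791.9 / 5.340×10⁻¹⁹ = 1.483×10²¹, i.e. 1.483×10²¹/6.022×10²³ = 0.002463 mol.
Fraction absorbed: 1 − 62.2/100 = 0.3780.
Photons absorbed: 0.3780 × 0.002463 = 9.310×10⁻⁴ mol.
Φ = 1.15×10⁻⁴ mol / 9.310×10⁻⁴ mol photons = 0.124.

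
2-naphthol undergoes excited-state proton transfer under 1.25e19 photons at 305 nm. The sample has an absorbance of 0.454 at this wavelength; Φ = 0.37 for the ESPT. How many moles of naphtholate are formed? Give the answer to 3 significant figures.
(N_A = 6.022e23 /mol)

Moles of photons: 1.25e19 / 6.022e23 = 2.076e-5 mol.
Fraction absorbed: 1 − 10^(−0.454) = 0.6484.
Photons absorbed: 0.6484 × 2.076e-5 = 1.346e-5 mol.
Product: Φ × n_abs = 0.37 × 1.346e-5 = 4.980e-6 mol.

4.98e-6 mol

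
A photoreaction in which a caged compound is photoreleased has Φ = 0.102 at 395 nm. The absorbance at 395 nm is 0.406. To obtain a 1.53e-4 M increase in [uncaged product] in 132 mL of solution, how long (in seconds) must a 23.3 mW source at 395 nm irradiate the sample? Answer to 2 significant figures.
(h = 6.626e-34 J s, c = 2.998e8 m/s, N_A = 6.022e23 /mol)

Product: (1.53e-4 M)(0.132 L) = 2.020e-5 mol.
Photons that must be absorbed: 2.020e-5 / 0.102 = 1.980e-4 mol.
Fraction absorbed: 1 − 10^(−0.406) = 0.6074.
Incident photons needed: 1.980e-4 / 0.6074 = 3.260e-4 mol.
Photon energy: hc/λ = 5.029e-19 J; per mole, 3.028e5 J mol⁻¹.
Energy required: 3.260e-4 × 3.028e5 = 98.71 J.
Time: 98.71 J / 0.0233 W = 4200 s.

t ≈ 4200 s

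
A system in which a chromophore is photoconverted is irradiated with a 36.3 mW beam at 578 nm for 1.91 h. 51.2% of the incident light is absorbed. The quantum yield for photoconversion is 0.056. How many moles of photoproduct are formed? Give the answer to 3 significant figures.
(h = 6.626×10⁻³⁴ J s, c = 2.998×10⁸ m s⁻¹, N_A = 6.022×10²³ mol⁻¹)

3.46×10⁻⁵ mol

Photon energy at 578 nm: hc/λ = (6.626×10⁻³⁴)(2.998×10⁸)/(578×10⁻⁹) = 3.437×10⁻¹⁹ J.
Energy delivered: (36.3 mW)(6876 s) = 249.6 J.
Photons incident: 249.6 / 3.437×10⁻¹⁹ = 7.262×10²⁰, i.e. 7.262×10²⁰/6.022×10²³ = 0.001206 mol.
Photons absorbed: 0.512 × 0.001206 = 6.175×10⁻⁴ mol.
Product: Φ × n_abs = 0.056 × 6.175×10⁻⁴ = 3.458×10⁻⁵ mol.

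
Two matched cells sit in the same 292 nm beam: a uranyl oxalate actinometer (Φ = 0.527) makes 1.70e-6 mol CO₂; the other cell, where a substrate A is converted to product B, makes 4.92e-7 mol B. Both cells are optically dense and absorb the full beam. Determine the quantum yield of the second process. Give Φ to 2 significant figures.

Φ = 0.15

Photons absorbed by the actinometer: 1.70e-6 / 0.527 = 3.226e-6 mol.
Φ(unknown) = 4.92e-7 / 3.226e-6 = 0.15.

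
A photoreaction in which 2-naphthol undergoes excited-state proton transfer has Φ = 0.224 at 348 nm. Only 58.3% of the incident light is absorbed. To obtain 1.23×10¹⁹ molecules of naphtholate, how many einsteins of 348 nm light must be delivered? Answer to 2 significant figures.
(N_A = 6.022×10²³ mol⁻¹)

Product: 1.23×10¹⁹ / 6.022×10²³ = 2.043×10⁻⁵ mol.
Photons that must be absorbed: 2.043×10⁻⁵ / 0.224 = 9.121×10⁻⁵ mol.
Incident photons needed: 9.121×10⁻⁵ / 0.583 = 1.564×10⁻⁴ mol.

1.6×10⁻⁴ einstein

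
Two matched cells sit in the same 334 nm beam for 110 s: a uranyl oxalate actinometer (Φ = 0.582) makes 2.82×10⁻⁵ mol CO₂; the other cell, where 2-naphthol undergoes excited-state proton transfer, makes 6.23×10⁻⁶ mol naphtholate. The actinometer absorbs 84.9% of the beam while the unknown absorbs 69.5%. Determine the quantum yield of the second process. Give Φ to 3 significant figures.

Φ = 0.157

Photons absorbed by the actinometer: 2.82×10⁻⁵ / 0.582 = 4.845×10⁻⁵ mol.
Incident flux: 4.845×10⁻⁵ / 0.849 = 5.707×10⁻⁵ einstein.
Absorbed by unknown: 0.695 × 5.707×10⁻⁵ = 3.966×10⁻⁵ mol.
Φ(unknown) = 6.23×10⁻⁶ / 3.966×10⁻⁵ = 0.157.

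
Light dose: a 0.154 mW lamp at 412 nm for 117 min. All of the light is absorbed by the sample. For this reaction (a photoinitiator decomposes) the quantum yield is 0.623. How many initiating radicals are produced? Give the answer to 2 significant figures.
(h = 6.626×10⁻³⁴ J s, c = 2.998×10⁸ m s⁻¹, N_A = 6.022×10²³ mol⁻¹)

1.4×10¹⁸ initiating radicals

Photon energy at 412 nm: hc/λ = (6.626×10⁻³⁴)(2.998×10⁸)/(412×10⁻⁹) = 4.822×10⁻¹⁹ J.
Energy delivered: (0.154 mW)(7020 s) = 1.081 J.
Photons incident: 1.081 / 4.822×10⁻¹⁹ = 2.242×10¹⁸, i.e. 2.242×10¹⁸/6.022×10²³ = 3.723×10⁻⁶ mol.
Product: Φ × n_abs = 0.623 × 3.723×10⁻⁶ = 2.319×10⁻⁶ mol.
As a count: 2.319×10⁻⁶ × 6.022×10²³ = 1.4×10¹⁸.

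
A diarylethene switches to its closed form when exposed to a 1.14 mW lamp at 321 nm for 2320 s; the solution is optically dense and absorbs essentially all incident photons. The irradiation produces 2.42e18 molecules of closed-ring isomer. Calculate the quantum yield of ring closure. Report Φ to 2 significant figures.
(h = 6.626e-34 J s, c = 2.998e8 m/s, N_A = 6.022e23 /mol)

Φ = 0.57

Product: 2.42e18 / 6.022e23 = 4.019e-6 mol.
Photon energy at 321 nm: hc/λ = (6.626e-34)(2.998e8)/(321e-9) = 6.188e-19 J.
Energy delivered: (1.14 mW)(2320 s) = 2.645 J.
Photons incident: 2.645 / 6.188e-19 = 4.274e18, i.e. 4.274e18/6.022e23 = 7.097e-6 mol.
Φ = 4.019e-6 mol / 7.097e-6 mol photons = 0.57.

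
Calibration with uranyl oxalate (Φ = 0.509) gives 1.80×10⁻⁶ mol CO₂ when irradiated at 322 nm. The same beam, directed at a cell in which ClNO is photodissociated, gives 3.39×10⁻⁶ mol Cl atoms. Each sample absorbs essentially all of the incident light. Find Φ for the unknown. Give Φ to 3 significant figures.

Photons absorbed by the actinometer: 1.80×10⁻⁶ / 0.509 = 3.536×10⁻⁶ mol.
Φ(unknown) = 3.39×10⁻⁶ / 3.536×10⁻⁶ = 0.959.

Φ = 0.959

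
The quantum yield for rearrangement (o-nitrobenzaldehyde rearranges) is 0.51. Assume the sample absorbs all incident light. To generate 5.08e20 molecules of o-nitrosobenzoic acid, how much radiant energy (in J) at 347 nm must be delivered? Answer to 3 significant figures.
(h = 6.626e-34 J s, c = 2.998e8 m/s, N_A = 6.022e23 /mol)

570 J

Product: 5.08e20 / 6.022e23 = 8.436e-4 mol.
Photons that must be absorbed: 8.436e-4 / 0.51 = 0.001654 mol.
Photon energy: hc/λ = 5.725e-19 J; per mole, 3.448e5 J mol⁻¹.
Energy required: 0.001654 × 3.448e5 = 570 J.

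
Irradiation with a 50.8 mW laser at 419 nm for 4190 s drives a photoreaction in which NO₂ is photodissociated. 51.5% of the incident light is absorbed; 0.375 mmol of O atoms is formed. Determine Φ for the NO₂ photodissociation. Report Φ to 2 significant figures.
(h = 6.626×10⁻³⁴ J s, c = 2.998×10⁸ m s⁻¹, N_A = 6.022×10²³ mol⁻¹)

Product: 0.375 mmol = 3.75×10⁻⁴ mol.
Photon energy at 419 nm: hc/λ = (6.626×10⁻³⁴)(2.998×10⁸)/(419×10⁻⁹) = 4.741×10⁻¹⁹ J.
Energy delivered: (50.8 mW)(4190 s) = 212.9 J.
Photons incident: 212.9 / 4.741×10⁻¹⁹ = 4.491×10²⁰, i.e. 4.491×10²⁰/6.022×10²³ = 7.458×10⁻⁴ mol.
Photons absorbed: 0.515 × 7.458×10⁻⁴ = 3.841×10⁻⁴ mol.
Φ = 3.75×10⁻⁴ mol / 3.841×10⁻⁴ mol photons = 0.98.

Φ = 0.98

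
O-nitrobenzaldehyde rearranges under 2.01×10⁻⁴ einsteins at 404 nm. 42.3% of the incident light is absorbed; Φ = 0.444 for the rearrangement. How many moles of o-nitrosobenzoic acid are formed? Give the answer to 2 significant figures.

3.8×10⁻⁵ mol

Photons absorbed: 0.423 × 2.01×10⁻⁴ = 8.502×10⁻⁵ mol.
Product: Φ × n_abs = 0.444 × 8.502×10⁻⁵ = 3.775×10⁻⁵ mol.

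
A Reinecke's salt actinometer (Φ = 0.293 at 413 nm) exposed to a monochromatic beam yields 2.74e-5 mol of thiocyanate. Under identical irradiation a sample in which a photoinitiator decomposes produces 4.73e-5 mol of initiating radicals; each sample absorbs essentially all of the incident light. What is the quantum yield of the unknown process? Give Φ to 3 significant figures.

Φ = 0.506

Photons absorbed by the actinometer: 2.74e-5 / 0.293 = 9.352e-5 mol.
Φ(unknown) = 4.73e-5 / 9.352e-5 = 0.506.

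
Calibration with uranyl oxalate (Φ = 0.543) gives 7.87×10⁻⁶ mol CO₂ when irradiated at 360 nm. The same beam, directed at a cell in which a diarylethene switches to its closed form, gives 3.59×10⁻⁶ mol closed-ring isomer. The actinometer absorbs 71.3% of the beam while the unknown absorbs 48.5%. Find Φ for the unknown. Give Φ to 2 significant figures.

Φ = 0.36

Photons absorbed by the actinometer: 7.87×10⁻⁶ / 0.543 = 1.449×10⁻⁵ mol.
Incident flux: 1.449×10⁻⁵ / 0.713 = 2.032×10⁻⁵ einstein.
Absorbed by unknown: 0.485 × 2.032×10⁻⁵ = 9.855×10⁻⁶ mol.
Φ(unknown) = 3.59×10⁻⁶ / 9.855×10⁻⁶ = 0.36.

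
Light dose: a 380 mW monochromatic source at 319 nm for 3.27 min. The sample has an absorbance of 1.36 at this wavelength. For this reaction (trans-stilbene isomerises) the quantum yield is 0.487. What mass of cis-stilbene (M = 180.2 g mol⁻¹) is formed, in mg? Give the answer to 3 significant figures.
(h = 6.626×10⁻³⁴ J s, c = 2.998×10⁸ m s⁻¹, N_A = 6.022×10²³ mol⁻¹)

16.7 mg

Photon energy at 319 nm: hc/λ = (6.626×10⁻³⁴)(2.998×10⁸)/(319×10⁻⁹) = 6.227×10⁻¹⁹ J.
Energy delivered: (380 mW)(196.2 s) = 74.56 J.
Photons incident: 74.56 / 6.227×10⁻¹⁹ = 1.197×10²⁰, i.e. 1.197×10²⁰/6.022×10²³ = 1.988×10⁻⁴ mol.
Fraction absorbed: 1 − 10^(−1.36) = 0.9563.
Photons absorbed: 0.9563 × 1.988×10⁻⁴ = 1.901×10⁻⁴ mol.
Product: Φ × n_abs = 0.487 × 1.901×10⁻⁴ = 9.258×10⁻⁵ mol.
Mass: 9.258×10⁻⁵ × 180.2 = 0.01668 g = 16.7 mg.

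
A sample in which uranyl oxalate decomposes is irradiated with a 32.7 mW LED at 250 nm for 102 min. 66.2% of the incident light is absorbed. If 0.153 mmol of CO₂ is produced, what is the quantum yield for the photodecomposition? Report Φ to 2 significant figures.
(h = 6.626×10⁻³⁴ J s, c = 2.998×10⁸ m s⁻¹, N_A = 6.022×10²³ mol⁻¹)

Product: 0.153 mmol = 1.53×10⁻⁴ mol.
Photon energy at 250 nm: hc/λ = (6.626×10⁻³⁴)(2.998×10⁸)/(250×10⁻⁹) = 7.946×10⁻¹⁹ J.
Energy delivered: (32.7 mW)(6120 s) = 200.1 J.
Photons incident: 200.1 / 7.946×10⁻¹⁹ = 2.518×10²⁰, i.e. 2.518×10²⁰/6.022×10²³ = 4.181×10⁻⁴ mol.
Photons absorbed: 0.662 × 4.181×10⁻⁴ = 2.768×10⁻⁴ mol.
Φ = 1.53×10⁻⁴ mol / 2.768×10⁻⁴ mol photons = 0.55.

Φ = 0.55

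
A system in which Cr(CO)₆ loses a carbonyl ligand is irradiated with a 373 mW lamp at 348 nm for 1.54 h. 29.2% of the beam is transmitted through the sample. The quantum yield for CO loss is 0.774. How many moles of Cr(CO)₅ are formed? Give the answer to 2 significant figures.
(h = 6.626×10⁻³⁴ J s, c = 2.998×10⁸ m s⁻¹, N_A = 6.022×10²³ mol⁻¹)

Photon energy at 348 nm: hc/λ = (6.626×10⁻³⁴)(2.998×10⁸)/(348×10⁻⁹) = 5.708×10⁻¹⁹ J.
Energy delivered: (373 mW)(5544 s) = 2068 J.
Photons incident: 2068 / 5.708×10⁻¹⁹ = 3.623×10²¹, i.e. 3.623×10²¹/6.022×10²³ = 0.006016 mol.
Fraction absorbed: 1 − 29.2/100 = 0.7080.
Photons absorbed: 0.7080 × 0.006016 = 0.004259 mol.
Product: Φ × n_abs = 0.774 × 0.004259 = 0.003296 mol.

0.0033 mol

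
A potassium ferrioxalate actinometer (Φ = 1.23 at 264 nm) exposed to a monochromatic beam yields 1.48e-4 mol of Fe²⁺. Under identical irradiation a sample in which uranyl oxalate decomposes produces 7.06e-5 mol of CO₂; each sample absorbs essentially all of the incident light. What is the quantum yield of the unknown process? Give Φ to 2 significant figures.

Photons absorbed by the actinometer: 1.48e-4 / 1.23 = 1.203e-4 mol.
Φ(unknown) = 7.06e-5 / 1.203e-4 = 0.59.

Φ = 0.59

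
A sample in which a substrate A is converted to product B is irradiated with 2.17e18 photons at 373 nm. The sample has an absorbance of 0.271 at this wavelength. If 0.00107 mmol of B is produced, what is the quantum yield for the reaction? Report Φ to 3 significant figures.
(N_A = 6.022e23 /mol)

Φ = 0.640

Product: 0.00107 mmol = 1.07e-6 mol.
Moles of photons: 2.17e18 / 6.022e23 = 3.603e-6 mol.
Fraction absorbed: 1 − 10^(−0.271) = 0.4642.
Photons absorbed: 0.4642 × 3.603e-6 = 1.673e-6 mol.
Φ = 1.07e-6 mol / 1.673e-6 mol photons = 0.640.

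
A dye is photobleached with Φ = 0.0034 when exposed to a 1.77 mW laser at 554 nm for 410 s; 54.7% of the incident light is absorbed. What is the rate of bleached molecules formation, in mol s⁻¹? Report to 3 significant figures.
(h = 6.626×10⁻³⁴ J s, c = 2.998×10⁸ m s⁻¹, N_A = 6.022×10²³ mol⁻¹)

1.52×10⁻¹¹ mol s⁻¹

Photon energy at 554 nm: hc/λ = (6.626×10⁻³⁴)(2.998×10⁸)/(554×10⁻⁹) = 3.586×10⁻¹⁹ J.
Energy delivered: (1.77 mW)(410 s) = 0.7257 J.
Photons incident: 0.7257 / 3.586×10⁻¹⁹ = 2.024×10¹⁸, i.e. 2.024×10¹⁸/6.022×10²³ = 3.361×10⁻⁶ mol.
Photons absorbed: 0.547 × 3.361×10⁻⁶ = 1.838×10⁻⁶ mol.
Product formed: 0.0034 × 1.838×10⁻⁶ = 6.249×10⁻⁹ mol.
Rate: 6.249×10⁻⁹ / 410 s = 1.52×10⁻¹¹ mol s⁻¹.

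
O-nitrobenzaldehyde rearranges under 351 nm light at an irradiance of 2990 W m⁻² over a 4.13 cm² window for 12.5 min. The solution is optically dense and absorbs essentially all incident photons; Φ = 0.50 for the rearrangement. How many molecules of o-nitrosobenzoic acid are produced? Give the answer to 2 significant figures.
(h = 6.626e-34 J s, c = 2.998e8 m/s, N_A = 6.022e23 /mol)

8.2e20 molecules

Photon energy at 351 nm: hc/λ = (6.626e-34)(2.998e8)/(351e-9) = 5.659e-19 J.
Energy delivered: (2990 W m⁻²)(4.13e-4 m²)(750 s) = 926.2 J.
Photons incident: 926.2 / 5.659e-19 = 1.637e21, i.e. 1.637e21/6.022e23 = 0.002718 mol.
Product: Φ × n_abs = 0.50 × 0.002718 = 0.001359 mol.
As a count: 0.001359 × 6.022e23 = 8.2e20.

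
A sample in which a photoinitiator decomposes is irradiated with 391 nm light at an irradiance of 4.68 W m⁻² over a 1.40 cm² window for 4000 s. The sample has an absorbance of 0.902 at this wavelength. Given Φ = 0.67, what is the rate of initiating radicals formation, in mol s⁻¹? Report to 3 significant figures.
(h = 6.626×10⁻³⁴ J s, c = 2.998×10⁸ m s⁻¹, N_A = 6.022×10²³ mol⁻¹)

1.26×10⁻⁹ mol s⁻¹

Photon energy at 391 nm: hc/λ = (6.626×10⁻³⁴)(2.998×10⁸)/(391×10⁻⁹) = 5.080×10⁻¹⁹ J.
Energy delivered: (4.68 W m⁻²)(1.40×10⁻⁴ m²)(4000 s) = 2.621 J.
Photons incident: 2.621 / 5.080×10⁻¹⁹ = 5.159×10¹⁸, i.e. 5.159×10¹⁸/6.022×10²³ = 8.567×10⁻⁶ mol.
Fraction absorbed: 1 − 10^(−0.902) = 0.8747.
Photons absorbed: 0.8747 × 8.567×10⁻⁶ = 7.494×10⁻⁶ mol.
Product formed: 0.67 × 7.494×10⁻⁶ = 5.021×10⁻⁶ mol.
Rate: 5.021×10⁻⁶ / 4000 s = 1.26×10⁻⁹ mol s⁻¹.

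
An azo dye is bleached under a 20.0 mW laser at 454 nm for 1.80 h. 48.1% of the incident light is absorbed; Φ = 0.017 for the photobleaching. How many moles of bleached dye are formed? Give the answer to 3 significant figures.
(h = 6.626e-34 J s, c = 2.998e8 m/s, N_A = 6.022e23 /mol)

4.02e-6 mol

Photon energy at 454 nm: hc/λ = (6.626e-34)(2.998e8)/(454e-9) = 4.375e-19 J.
Energy delivered: (20.0 mW)(6480 s) = 129.6 J.
Photons incident: 129.6 / 4.375e-19 = 2.962e20, i.e. 2.962e20/6.022e23 = 4.919e-4 mol.
Photons absorbed: 0.481 × 4.919e-4 = 2.366e-4 mol.
Product: Φ × n_abs = 0.017 × 2.366e-4 = 4.022e-6 mol.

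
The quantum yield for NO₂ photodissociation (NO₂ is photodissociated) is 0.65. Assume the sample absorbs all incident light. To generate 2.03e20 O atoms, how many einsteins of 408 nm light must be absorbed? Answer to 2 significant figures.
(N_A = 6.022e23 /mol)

5.2e-4 einstein

Product: 2.03e20 / 6.022e23 = 3.371e-4 mol.
Photons that must be absorbed: 3.371e-4 / 0.65 = 5.186e-4 mol.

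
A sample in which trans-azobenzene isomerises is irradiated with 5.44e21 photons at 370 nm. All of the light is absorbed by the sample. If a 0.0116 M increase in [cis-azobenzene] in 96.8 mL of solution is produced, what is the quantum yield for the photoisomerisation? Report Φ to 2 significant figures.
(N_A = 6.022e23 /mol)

Φ = 0.12

Product: (0.0116 M)(0.0968 L) = 0.001123 mol.
Moles of photons: 5.44e21 / 6.022e23 = 0.009034 mol.
Φ = 0.001123 mol / 0.009034 mol photons = 0.12.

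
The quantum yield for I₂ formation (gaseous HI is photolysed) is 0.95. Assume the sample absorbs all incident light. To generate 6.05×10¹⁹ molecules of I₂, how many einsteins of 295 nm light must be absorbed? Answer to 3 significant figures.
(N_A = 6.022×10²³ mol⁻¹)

Product: 6.05×10¹⁹ / 6.022×10²³ = 1.005×10⁻⁴ mol.
Photons that must be absorbed: 1.005×10⁻⁴ / 0.95 = 1.058×10⁻⁴ mol.

1.06×10⁻⁴ einstein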